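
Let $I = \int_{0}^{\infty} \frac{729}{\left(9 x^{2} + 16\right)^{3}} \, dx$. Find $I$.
$\frac{729 \pi}{16384}$

Start from the standard arctangent integral
$$J(a) = \int_{0}^{\infty} \frac{1}{a^{2} + x^{2}} \, dx = \frac{\pi}{2 a}.$$

Differentiating under the integral sign with respect to $a$,
$$\frac{dJ}{da} = \int_{0}^{\infty} - \frac{2 a}{\left(a^{2} + x^{2}\right)^{2}} \, dx = - \frac{\pi}{2 a^{2}},$$
so $\int_{0}^{\infty} \frac{1}{\left(a^{2} + x^{2}\right)^{2}} \, dx = \frac{\pi}{4 a^{3}}$.

Repeating — each differentiation of $1/(x^2+a^2)^j$ produces $-2ja/(x^2+a^2)^{j+1}$ — and dividing through by $-2ja$ at each step yields, after $2$ differentiations in total,
$$\int_{0}^{\infty} \frac{1}{\left(a^{2} + x^{2}\right)^{3}} \, dx = \frac{3 \pi}{16 a^{5}}.$$

Setting $a = \frac{4}{3}$:
$$I = \frac{729 \pi}{16384}.$$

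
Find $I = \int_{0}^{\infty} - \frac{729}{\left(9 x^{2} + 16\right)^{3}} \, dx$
$- \frac{729 \pi}{16384}$

Begin with the known result
$$J(a) = \int_{0}^{\infty} - \frac{1}{a^{2} + x^{2}} \, dx = - \frac{\pi}{2 a}.$$

Differentiating under the integral sign with respect to $a$,
$$\frac{dJ}{da} = \int_{0}^{\infty} \frac{2 a}{\left(a^{2} + x^{2}\right)^{2}} \, dx = \frac{\pi}{2 a^{2}},$$
so $\int_{0}^{\infty} - \frac{1}{\left(a^{2} + x^{2}\right)^{2}} \, dx = - \frac{\pi}{4 a^{3}}$.

Repeating — each differentiation of $1/(x^2+a^2)^j$ produces $-2ja/(x^2+a^2)^{j+1}$ — and dividing through by $-2ja$ at each step yields, after $2$ differentiations in total,
$$\int_{0}^{\infty} - \frac{1}{\left(a^{2} + x^{2}\right)^{3}} \, dx = - \frac{3 \pi}{16 a^{5}}.$$

Setting $a = \frac{4}{3}$:
$$I = - \frac{729 \pi}{16384}.$$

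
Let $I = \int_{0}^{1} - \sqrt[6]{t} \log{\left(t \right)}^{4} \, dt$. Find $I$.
$- \frac{186624}{16807}$

Begin with the known integral
$$J(a) = \int_{0}^{1} - t^{a} \, dt = - \frac{1}{a + 1}.$$

Differentiating under the integral sign brings down a factor of $\ln t$:
$$\frac{dJ}{da} = \int_{0}^{1} - t^{a} \log{\left(t \right)} \, dt = \frac{1}{\left(a + 1\right)^{2}}.$$

Repeating $4$ times in total — each differentiation brings down another $\ln t$ — gives
$$\frac{d^{4}J}{da^{4}} = \int_{0}^{1} - t^{a} \log{\left(t \right)}^{4} \, dt = - \frac{24}{\left(a + 1\right)^{5}},$$
and the integrand here is exactly the target integrand, so $I = - \frac{24}{\left(a + 1\right)^{5}}$.

Setting $a = \frac{1}{6}$:
$$I = - \frac{186624}{16807}.$$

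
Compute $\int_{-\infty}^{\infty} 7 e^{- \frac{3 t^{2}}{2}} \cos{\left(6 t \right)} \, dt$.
$\frac{7 \sqrt{6} \sqrt{\pi}}{3 e^{6}}$

Treat the cosine frequency as a parameter and define $I(b) = \int_{-\infty}^{\infty} 7 e^{- \frac{3 t^{2}}{2}} \cos{\left(b t \right)} \, dt$.

Differentiating under the integral sign,
$$I'(b) = \int_{-\infty}^{\infty} - 7 t e^{- \frac{3 t^{2}}{2}} \sin{\left(b t \right)} \, dt.$$

Integrate $\int_{-\infty}^{\infty} t \sin(b t)\, e^{- \frac{3 t^{2}}{2}}\, dt$ by parts with $u = \sin(b t)$ and $dv = t\, e^{- \frac{3 t^{2}}{2}}\, dt$, giving $v = - \frac{e^{- \frac{3 t^{2}}{2}}}{3}$. The boundary term vanishes and
$$\int_{-\infty}^{\infty} t \sin(b t)\, e^{- \frac{3 t^{2}}{2}}\, dt = \frac{b}{3} \int_{-\infty}^{\infty} \cos(b t)\, e^{- \frac{3 t^{2}}{2}}\, dt,$$
so $I'(b) = - \frac{b}{3}\, I(b)$.

This is a separable first-order ODE; solving with the initial condition $I(0) = \int_{-\infty}^{\infty} 7 e^{- \frac{3 t^{2}}{2}}\,dt = \frac{7 \sqrt{6} \sqrt{\pi}}{3}$ gives
$$I(b) = \frac{7 \sqrt{6} \sqrt{\pi} e^{- \frac{b^{2}}{6}}}{3}.$$

Setting $b = 6$:
$$I = \frac{7 \sqrt{6} \sqrt{\pi}}{3 e^{6}}.$$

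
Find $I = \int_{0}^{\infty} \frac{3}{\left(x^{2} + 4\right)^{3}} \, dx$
$\frac{9 \pi}{512}$

Recall the elementary integral
$$J(a) = \int_{0}^{\infty} \frac{3}{a^{2} + x^{2}} \, dx = \frac{3 \pi}{2 a}.$$

Differentiating under the integral sign with respect to $a$,
$$\frac{dJ}{da} = \int_{0}^{\infty} - \frac{6 a}{\left(a^{2} + x^{2}\right)^{2}} \, dx = - \frac{3 \pi}{2 a^{2}},$$
so $\int_{0}^{\infty} \frac{3}{\left(a^{2} + x^{2}\right)^{2}} \, dx = \frac{3 \pi}{4 a^{3}}$.

Repeating — each differentiation of $1/(x^2+a^2)^j$ produces $-2ja/(x^2+a^2)^{j+1}$ — and dividing through by $-2ja$ at each step yields, after $2$ differentiations in total,
$$\int_{0}^{\infty} \frac{3}{\left(a^{2} + x^{2}\right)^{3}} \, dx = \frac{9 \pi}{16 a^{5}}.$$

Setting $a = 2$:
$$I = \frac{9 \pi}{512}.$$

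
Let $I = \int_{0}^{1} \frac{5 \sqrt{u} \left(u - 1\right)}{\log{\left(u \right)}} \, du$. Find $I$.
$- \log{\left(\frac{243}{3125} \right)}$

Introduce a parameter $a$ in the exponent: let $I(a) = \int_{0}^{1} \frac{5 \left(u^{\frac{3}{2}} - u^{a}\right)}{\log{\left(u \right)}} \, du$.

Since $\dfrac{\partial}{\partial a}\,u^{a} = u^{a} \ln u$, the $\ln u$ in the denominator cancels and
$$\frac{dI}{da} = \int_{0}^{1} -5 u^{a} \, du = -5 \left[\frac{u^{a+1}}{a+1}\right]_0^1 = - \frac{5}{a + 1}.$$

Integrating with respect to $a$ gives $I(a) = - \log{\left(\frac{32 \left(a + 1\right)^{5}}{3125} \right)} + C$.

At $a = \frac{3}{2}$ the integrand is identically $0$, so $I(\frac{3}{2}) = 0$. The closed form gives $0$, hence $C = 0$.

Setting $a = \frac{1}{2}$:
$$I = - \log{\left(\frac{243}{3125} \right)}.$$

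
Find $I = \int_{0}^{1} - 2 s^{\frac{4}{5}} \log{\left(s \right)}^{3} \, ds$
$\frac{2500}{2187}$

Start from the elementary integral
$$J(a) = \int_{0}^{1} - 2 s^{a} \, ds = - \frac{2}{a + 1}.$$

Differentiating under the integral sign brings down a factor of $\ln s$:
$$\frac{dJ}{da} = \int_{0}^{1} - 2 s^{a} \log{\left(s \right)} \, ds = \frac{2}{\left(a + 1\right)^{2}}.$$

Repeating $3$ times in total — each differentiation brings down another $\ln s$ — gives
$$\frac{d^{3}J}{da^{3}} = \int_{0}^{1} - 2 s^{a} \log{\left(s \right)}^{3} \, ds = \frac{12}{\left(a + 1\right)^{4}},$$
and the integrand here is exactly the target integrand, so $I = \frac{12}{\left(a + 1\right)^{4}}$.

Setting $a = \frac{4}{5}$:
$$I = \frac{2500}{2187}.$$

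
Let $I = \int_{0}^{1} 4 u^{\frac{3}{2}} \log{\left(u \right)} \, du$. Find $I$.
$- \frac{16}{25}$

Begin with the known integral
$$J(a) = \int_{0}^{1} 4 u^{a} \, du = \frac{4}{a + 1}.$$

Differentiating under the integral sign brings down a factor of $\ln u$:
$$\frac{dJ}{da} = \int_{0}^{1} 4 u^{a} \log{\left(u \right)} \, du = - \frac{4}{\left(a + 1\right)^{2}}.$$

The integral on the left is $I$, so $I = - \frac{4}{\left(a + 1\right)^{2}}$.

Setting $a = \frac{3}{2}$:
$$I = - \frac{16}{25}.$$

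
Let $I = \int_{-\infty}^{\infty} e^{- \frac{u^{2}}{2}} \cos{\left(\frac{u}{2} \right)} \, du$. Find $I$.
$\frac{\sqrt{2} \sqrt{\pi}}{e^{\frac{1}{8}}}$

Treat the cosine frequency as a parameter and define $I(b) = \int_{-\infty}^{\infty} e^{- \frac{u^{2}}{2}} \cos{\left(b u \right)} \, du$.

Differentiating under the integral sign,
$$I'(b) = \int_{-\infty}^{\infty} - u e^{- \frac{u^{2}}{2}} \sin{\left(b u \right)} \, du.$$

Integrate $\int_{-\infty}^{\infty} u \sin(b u)\, e^{- \frac{u^{2}}{2}}\, du$ by parts with $w = \sin(b u)$ and $dv = u\, e^{- \frac{u^{2}}{2}}\, du$, giving $v = - e^{- \frac{u^{2}}{2}}$. The boundary term vanishes and
$$\int_{-\infty}^{\infty} u \sin(b u)\, e^{- \frac{u^{2}}{2}}\, du = b \int_{-\infty}^{\infty} \cos(b u)\, e^{- \frac{u^{2}}{2}}\, du,$$
so $I'(b) = - b\, I(b)$.

This is a separable first-order ODE; solving with the initial condition $I(0) = \int_{-\infty}^{\infty} e^{- \frac{u^{2}}{2}}\,du = \sqrt{2} \sqrt{\pi}$ gives
$$I(b) = \sqrt{2} \sqrt{\pi} e^{- \frac{b^{2}}{2}}.$$

Setting $b = \frac{1}{2}$:
$$I = \frac{\sqrt{2} \sqrt{\pi}}{e^{\frac{1}{8}}}.$$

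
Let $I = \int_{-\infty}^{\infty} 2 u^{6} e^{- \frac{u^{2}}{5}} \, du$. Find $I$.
$\frac{1875 \sqrt{5} \sqrt{\pi}}{4}$

Consider the simpler parametrised integral
$$J(a) = \int_{-\infty}^{\infty} 2 e^{- a u^{2}} \, du = \frac{2 \sqrt{\pi}}{\sqrt{a}}.$$

Differentiating under the integral sign brings down a factor of $(-u^2)$:
$$\frac{dJ}{da} = \int_{-\infty}^{\infty} - 2 u^{2} e^{- a u^{2}} \, du = - \frac{\sqrt{\pi}}{a^{\frac{3}{2}}}.$$

Repeating $3$ times in total — each differentiation brings down another $(-u^2)$ — gives
$$\frac{d^{3}J}{da^{3}} = \int_{-\infty}^{\infty} - 2 u^{6} e^{- a u^{2}} \, du = - \frac{15 \sqrt{\pi}}{4 a^{\frac{7}{2}}},$$
and the integrand here is $(-1)^{3}$ times the target integrand, so $I = (-1)^{3}\,\frac{d^{3}J}{da^{3}} = \frac{15 \sqrt{\pi}}{4 a^{\frac{7}{2}}}$.

Setting $a = \frac{1}{5}$:
$$I = \frac{1875 \sqrt{5} \sqrt{\pi}}{4}.$$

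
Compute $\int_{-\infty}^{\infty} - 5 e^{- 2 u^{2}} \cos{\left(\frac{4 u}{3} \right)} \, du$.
$- \frac{5 \sqrt{2} \sqrt{\pi}}{2 e^{\frac{2}{9}}}$

Treat the cosine frequency as a parameter and define $I(b) = \int_{-\infty}^{\infty} - 5 e^{- 2 u^{2}} \cos{\left(b u \right)} \, du$.

Differentiating under the integral sign,
$$I'(b) = \int_{-\infty}^{\infty} 5 u e^{- 2 u^{2}} \sin{\left(b u \right)} \, du.$$

Integrate $\int_{-\infty}^{\infty} u \sin(b u)\, e^{- 2 u^{2}}\, du$ by parts with $w = \sin(b u)$ and $dv = u\, e^{- 2 u^{2}}\, du$, giving $v = - \frac{e^{- 2 u^{2}}}{4}$. The boundary term vanishes and
$$\int_{-\infty}^{\infty} u \sin(b u)\, e^{- 2 u^{2}}\, du = \frac{b}{4} \int_{-\infty}^{\infty} \cos(b u)\, e^{- 2 u^{2}}\, du,$$
so $I'(b) = - \frac{b}{4}\, I(b)$.

This is a separable first-order ODE; solving with the initial condition $I(0) = \int_{-\infty}^{\infty} - 5 e^{- 2 u^{2}}\,du = - \frac{5 \sqrt{2} \sqrt{\pi}}{2}$ gives
$$I(b) = - \frac{5 \sqrt{2} \sqrt{\pi} e^{- \frac{b^{2}}{8}}}{2}.$$

Setting $b = \frac{4}{3}$:
$$I = - \frac{5 \sqrt{2} \sqrt{\pi}}{2 e^{\frac{2}{9}}}.$$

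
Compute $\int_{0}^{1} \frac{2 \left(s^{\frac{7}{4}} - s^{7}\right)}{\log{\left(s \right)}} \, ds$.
$\log{\left(\frac{121}{1024} \right)}$

Introduce a parameter $a$ in the exponent: let $I(a) = \int_{0}^{1} \frac{2 \left(- s^{7} + s^{a}\right)}{\log{\left(s \right)}} \, ds$.

Since $\dfrac{\partial}{\partial a}\,s^{a} = s^{a} \ln s$, the $\ln s$ in the denominator cancels and
$$\frac{dI}{da} = \int_{0}^{1} 2 s^{a} \, ds = 2 \left[\frac{s^{a+1}}{a+1}\right]_0^1 = \frac{2}{a + 1}.$$

Integrating with respect to $a$ gives $I(a) = \log{\left(\frac{\left(a + 1\right)^{2}}{64} \right)} + C$.

At $a = 7$ the integrand is identically $0$, so $I(7) = 0$. The closed form gives $0$, hence $C = 0$.

Setting $a = \frac{7}{4}$:
$$I = \log{\left(\frac{121}{1024} \right)}.$$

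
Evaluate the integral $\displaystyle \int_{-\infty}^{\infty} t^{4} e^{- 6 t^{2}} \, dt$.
$\frac{\sqrt{6} \sqrt{\pi}}{288}$

Start from the elementary integral
$$J(a) = \int_{-\infty}^{\infty} e^{- a t^{2}} \, dt = \frac{\sqrt{\pi}}{\sqrt{a}}.$$

Differentiating under the integral sign brings down a factor of $(-t^2)$:
$$\frac{dJ}{da} = \int_{-\infty}^{\infty} - t^{2} e^{- a t^{2}} \, dt = - \frac{\sqrt{\pi}}{2 a^{\frac{3}{2}}}.$$

Repeating twice in total — each differentiation brings down another $(-t^2)$ — gives
$$\frac{d^{2}J}{da^{2}} = \int_{-\infty}^{\infty} t^{4} e^{- a t^{2}} \, dt = \frac{3 \sqrt{\pi}}{4 a^{\frac{5}{2}}},$$
and the integrand here is exactly the target integrand, so $I = \frac{3 \sqrt{\pi}}{4 a^{\frac{5}{2}}}$.

Setting $a = 6$:
$$I = \frac{\sqrt{6} \sqrt{\pi}}{288}.$$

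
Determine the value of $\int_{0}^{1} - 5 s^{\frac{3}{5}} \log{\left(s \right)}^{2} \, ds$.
$- \frac{625}{256}$

Start from the elementary integral
$$J(a) = \int_{0}^{1} - 5 s^{a} \, ds = - \frac{5}{a + 1}.$$

Differentiating under the integral sign brings down a factor of $\ln s$:
$$\frac{dJ}{da} = \int_{0}^{1} - 5 s^{a} \log{\left(s \right)} \, ds = \frac{5}{\left(a + 1\right)^{2}}.$$

Repeating twice in total — each differentiation brings down another $\ln s$ — gives
$$\frac{d^{2}J}{da^{2}} = \int_{0}^{1} - 5 s^{a} \log{\left(s \right)}^{2} \, ds = - \frac{10}{\left(a + 1\right)^{3}},$$
and the integrand here is exactly the target integrand, so $I = - \frac{10}{\left(a + 1\right)^{3}}$.

Setting $a = \frac{3}{5}$:
$$I = - \frac{625}{256}.$$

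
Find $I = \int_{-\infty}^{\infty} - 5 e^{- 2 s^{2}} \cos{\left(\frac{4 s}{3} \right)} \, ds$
$- \frac{5 \sqrt{2} \sqrt{\pi}}{2 e^{\frac{2}{9}}}$

Let $b$ denote the cosine frequency and define $I(b) = \int_{-\infty}^{\infty} - 5 e^{- 2 s^{2}} \cos{\left(b s \right)} \, ds$.

Differentiating under the integral sign,
$$I'(b) = \int_{-\infty}^{\infty} 5 s e^{- 2 s^{2}} \sin{\left(b s \right)} \, ds.$$

Integrate $\int_{-\infty}^{\infty} s \sin(b s)\, e^{- 2 s^{2}}\, ds$ by parts with $u = \sin(b s)$ and $dv = s\, e^{- 2 s^{2}}\, ds$, giving $v = - \frac{e^{- 2 s^{2}}}{4}$. The boundary term vanishes and
$$\int_{-\infty}^{\infty} s \sin(b s)\, e^{- 2 s^{2}}\, ds = \frac{b}{4} \int_{-\infty}^{\infty} \cos(b s)\, e^{- 2 s^{2}}\, ds,$$
so $I'(b) = - \frac{b}{4}\, I(b)$.

This is a separable first-order ODE; solving with the initial condition $I(0) = \int_{-\infty}^{\infty} - 5 e^{- 2 s^{2}}\,ds = - \frac{5 \sqrt{2} \sqrt{\pi}}{2}$ gives
$$I(b) = - \frac{5 \sqrt{2} \sqrt{\pi} e^{- \frac{b^{2}}{8}}}{2}.$$

Setting $b = \frac{4}{3}$:
$$I = - \frac{5 \sqrt{2} \sqrt{\pi}}{2 e^{\frac{2}{9}}}.$$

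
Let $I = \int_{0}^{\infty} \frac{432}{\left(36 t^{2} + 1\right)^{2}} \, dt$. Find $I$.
$18 \pi$

Start from the standard arctangent integral
$$J(a) = \int_{0}^{\infty} \frac{1}{3 \left(a^{2} + t^{2}\right)} \, dt = \frac{\pi}{6 a}.$$

Differentiating under the integral sign with respect to $a$,
$$\frac{dJ}{da} = \int_{0}^{\infty} - \frac{2 a}{3 \left(a^{2} + t^{2}\right)^{2}} \, dt = - \frac{\pi}{6 a^{2}},$$
so $\int_{0}^{\infty} \frac{1}{3 \left(a^{2} + t^{2}\right)^{2}} \, dt = \frac{\pi}{12 a^{3}}$.

Setting $a = \frac{1}{6}$:
$$I = 18 \pi.$$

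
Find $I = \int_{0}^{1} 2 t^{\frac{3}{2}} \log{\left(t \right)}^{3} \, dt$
$- \frac{192}{625}$

Start from the elementary integral
$$J(a) = \int_{0}^{1} 2 t^{a} \, dt = \frac{2}{a + 1}.$$

Differentiating under the integral sign brings down a factor of $\ln t$:
$$\frac{dJ}{da} = \int_{0}^{1} 2 t^{a} \log{\left(t \right)} \, dt = - \frac{2}{\left(a + 1\right)^{2}}.$$

Repeating $3$ times in total — each differentiation brings down another $\ln t$ — gives
$$\frac{d^{3}J}{da^{3}} = \int_{0}^{1} 2 t^{a} \log{\left(t \right)}^{3} \, dt = - \frac{12}{\left(a + 1\right)^{4}},$$
and the integrand here is exactly the target integrand, so $I = - \frac{12}{\left(a + 1\right)^{4}}$.

Setting $a = \frac{3}{2}$:
$$I = - \frac{192}{625}.$$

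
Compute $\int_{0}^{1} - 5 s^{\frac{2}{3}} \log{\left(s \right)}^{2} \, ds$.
$- \frac{54}{25}$

Begin with the known integral
$$J(a) = \int_{0}^{1} - 5 s^{a} \, ds = - \frac{5}{a + 1}.$$

Differentiating under the integral sign brings down a factor of $\ln s$:
$$\frac{dJ}{da} = \int_{0}^{1} - 5 s^{a} \log{\left(s \right)} \, ds = \frac{5}{\left(a + 1\right)^{2}}.$$

Repeating twice in total — each differentiation brings down another $\ln s$ — gives
$$\frac{d^{2}J}{da^{2}} = \int_{0}^{1} - 5 s^{a} \log{\left(s \right)}^{2} \, ds = - \frac{10}{\left(a + 1\right)^{3}},$$
and the integrand here is exactly the target integrand, so $I = - \frac{10}{\left(a + 1\right)^{3}}$.

Setting $a = \frac{2}{3}$:
$$I = - \frac{54}{25}.$$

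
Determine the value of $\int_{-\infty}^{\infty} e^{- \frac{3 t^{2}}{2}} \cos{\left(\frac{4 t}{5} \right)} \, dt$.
$\frac{\sqrt{6} \sqrt{\pi}}{3 e^{\frac{8}{75}}}$

Treat the cosine frequency as a parameter and define $I(b) = \int_{-\infty}^{\infty} e^{- \frac{3 t^{2}}{2}} \cos{\left(b t \right)} \, dt$.

Differentiating under the integral sign,
$$I'(b) = \int_{-\infty}^{\infty} - t e^{- \frac{3 t^{2}}{2}} \sin{\left(b t \right)} \, dt.$$

Integrate $\int_{-\infty}^{\infty} t \sin(b t)\, e^{- \frac{3 t^{2}}{2}}\, dt$ by parts with $u = \sin(b t)$ and $dv = t\, e^{- \frac{3 t^{2}}{2}}\, dt$, giving $v = - \frac{e^{- \frac{3 t^{2}}{2}}}{3}$. The boundary term vanishes and
$$\int_{-\infty}^{\infty} t \sin(b t)\, e^{- \frac{3 t^{2}}{2}}\, dt = \frac{b}{3} \int_{-\infty}^{\infty} \cos(b t)\, e^{- \frac{3 t^{2}}{2}}\, dt,$$
so $I'(b) = - \frac{b}{3}\, I(b)$.

This is a separable first-order ODE; solving with the initial condition $I(0) = \int_{-\infty}^{\infty} e^{- \frac{3 t^{2}}{2}}\,dt = \frac{\sqrt{6} \sqrt{\pi}}{3}$ gives
$$I(b) = \frac{\sqrt{6} \sqrt{\pi} e^{- \frac{b^{2}}{6}}}{3}.$$

Setting $b = \frac{4}{5}$:
$$I = \frac{\sqrt{6} \sqrt{\pi}}{3 e^{\frac{8}{75}}}.$$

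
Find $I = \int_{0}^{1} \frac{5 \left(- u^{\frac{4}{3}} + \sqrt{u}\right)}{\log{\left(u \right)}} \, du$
$- \log{\left(\frac{537824}{59049} \right)}$

Consider the one-parameter family: let $I(a) = \int_{0}^{1} \frac{5 \left(\sqrt{u} - u^{a}\right)}{\log{\left(u \right)}} \, du$.

Since $\dfrac{\partial}{\partial a}\,u^{a} = u^{a} \ln u$, the $\ln u$ in the denominator cancels and
$$\frac{dI}{da} = \int_{0}^{1} -5 u^{a} \, du = -5 \left[\frac{u^{a+1}}{a+1}\right]_0^1 = - \frac{5}{a + 1}.$$

Integrating with respect to $a$ gives $I(a) = - \log{\left(\frac{32 \left(a + 1\right)^{5}}{243} \right)} + C$.

At $a = \frac{1}{2}$ the integrand is identically $0$, so $I(\frac{1}{2}) = 0$. The closed form gives $0$, hence $C = 0$.

Setting $a = \frac{4}{3}$:
$$I = - \log{\left(\frac{537824}{59049} \right)}.$$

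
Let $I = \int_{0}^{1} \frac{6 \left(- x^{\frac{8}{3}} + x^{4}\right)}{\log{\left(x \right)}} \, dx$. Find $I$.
$\log{\left(\frac{11390625}{1771561} \right)}$

Introduce a parameter $a$ in the exponent: let $I(a) = \int_{0}^{1} \frac{6 \left(- x^{\frac{8}{3}} + x^{a}\right)}{\log{\left(x \right)}} \, dx$.

Since $\dfrac{\partial}{\partial a}\,x^{a} = x^{a} \ln x$, the $\ln x$ in the denominator cancels and
$$\frac{dI}{da} = \int_{0}^{1} 6 x^{a} \, dx = 6 \left[\frac{x^{a+1}}{a+1}\right]_0^1 = \frac{6}{a + 1}.$$

Integrating with respect to $a$ gives $I(a) = \log{\left(\frac{729 \left(a + 1\right)^{6}}{1771561} \right)} + C$.

At $a = \frac{8}{3}$ the integrand is identically $0$, so $I(\frac{8}{3}) = 0$. The closed form gives $0$, hence $C = 0$.

Setting $a = 4$:
$$I = \log{\left(\frac{11390625}{1771561} \right)}.$$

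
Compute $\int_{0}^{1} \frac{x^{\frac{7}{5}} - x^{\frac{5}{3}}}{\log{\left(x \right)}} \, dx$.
$- \log{\left(\frac{10}{9} \right)}$

Consider the one-parameter family: let $I(a) = \int_{0}^{1} \frac{x^{\frac{7}{5}} - x^{a}}{\log{\left(x \right)}} \, dx$.

Since $\dfrac{\partial}{\partial a}\,x^{a} = x^{a} \ln x$, the $\ln x$ in the denominator cancels and
$$\frac{dI}{da} = \int_{0}^{1} -1 x^{a} \, dx = -1 \left[\frac{x^{a+1}}{a+1}\right]_0^1 = - \frac{1}{a + 1}.$$

Integrating with respect to $a$ gives $I(a) = - \log{\left(\frac{5 a}{12} + \frac{5}{12} \right)} + C$.

At $a = \frac{7}{5}$ the integrand is identically $0$, so $I(\frac{7}{5}) = 0$. The closed form gives $0$, hence $C = 0$.

Setting $a = \frac{5}{3}$:
$$I = - \log{\left(\frac{10}{9} \right)}.$$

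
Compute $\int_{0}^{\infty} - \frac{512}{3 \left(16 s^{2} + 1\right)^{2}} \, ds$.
$- \frac{32 \pi}{3}$

Start from the standard arctangent integral
$$J(a) = \int_{0}^{\infty} - \frac{2}{3 \left(a^{2} + s^{2}\right)} \, ds = - \frac{\pi}{3 a}.$$

Differentiating under the integral sign with respect to $a$,
$$\frac{dJ}{da} = \int_{0}^{\infty} \frac{4 a}{3 \left(a^{2} + s^{2}\right)^{2}} \, ds = \frac{\pi}{3 a^{2}},$$
so $\int_{0}^{\infty} - \frac{2}{3 \left(a^{2} + s^{2}\right)^{2}} \, ds = - \frac{\pi}{6 a^{3}}$.

Setting $a = \frac{1}{4}$:
$$I = - \frac{32 \pi}{3}.$$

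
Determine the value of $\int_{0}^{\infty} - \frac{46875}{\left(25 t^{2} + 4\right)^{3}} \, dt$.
$- \frac{28125 \pi}{512}$

Begin with the known result
$$J(a) = \int_{0}^{\infty} - \frac{3}{a^{2} + t^{2}} \, dt = - \frac{3 \pi}{2 a}.$$

Differentiating under the integral sign with respect to $a$,
$$\frac{dJ}{da} = \int_{0}^{\infty} \frac{6 a}{\left(a^{2} + t^{2}\right)^{2}} \, dt = \frac{3 \pi}{2 a^{2}},$$
so $\int_{0}^{\infty} - \frac{3}{\left(a^{2} + t^{2}\right)^{2}} \, dt = - \frac{3 \pi}{4 a^{3}}$.

Repeating — each differentiation of $1/(t^2+a^2)^j$ produces $-2ja/(t^2+a^2)^{j+1}$ — and dividing through by $-2ja$ at each step yields, after $2$ differentiations in total,
$$\int_{0}^{\infty} - \frac{3}{\left(a^{2} + t^{2}\right)^{3}} \, dt = - \frac{9 \pi}{16 a^{5}}.$$

Setting $a = \frac{2}{5}$:
$$I = - \frac{28125 \pi}{512}.$$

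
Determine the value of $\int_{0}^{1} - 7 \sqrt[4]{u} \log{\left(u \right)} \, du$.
$\frac{112}{25}$

Consider the simpler parametrised integral
$$J(a) = \int_{0}^{1} - 7 u^{a} \, du = - \frac{7}{a + 1}.$$

Differentiating under the integral sign brings down a factor of $\ln u$:
$$\frac{dJ}{da} = \int_{0}^{1} - 7 u^{a} \log{\left(u \right)} \, du = \frac{7}{\left(a + 1\right)^{2}}.$$

The integral on the left is $I$, so $I = \frac{7}{\left(a + 1\right)^{2}}$.

Setting $a = \frac{1}{4}$:
$$I = \frac{112}{25}.$$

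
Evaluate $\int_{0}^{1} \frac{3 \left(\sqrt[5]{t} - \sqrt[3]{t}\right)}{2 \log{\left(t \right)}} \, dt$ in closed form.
$- \frac{3 \log{\left(10 \right)}}{2} + 3 \log{\left(3 \right)}$

Replace the exponent $\frac{1}{3}$ by a parameter $a$: let $I(a) = \int_{0}^{1} \frac{3 \left(\sqrt[5]{t} - t^{a}\right)}{2 \log{\left(t \right)}} \, dt$.

Since $\dfrac{\partial}{\partial a}\,t^{a} = t^{a} \ln t$, the $\ln t$ in the denominator cancels and
$$\frac{dI}{da} = \int_{0}^{1} - \frac{3}{2} t^{a} \, dt = - \frac{3}{2} \left[\frac{t^{a+1}}{a+1}\right]_0^1 = - \frac{3}{2 a + 2}.$$

Integrating with respect to $a$ gives $I(a) = - \log{\left(\frac{5 \sqrt{30} \left(a + 1\right)^{\frac{3}{2}}}{36} \right)} + C$.

At $a = \frac{1}{5}$ the integrand is identically $0$, so $I(\frac{1}{5}) = 0$. The closed form gives $0$, hence $C = 0$.

Setting $a = \frac{1}{3}$:
$$I = - \frac{3 \log{\left(10 \right)}}{2} + 3 \log{\left(3 \right)}.$$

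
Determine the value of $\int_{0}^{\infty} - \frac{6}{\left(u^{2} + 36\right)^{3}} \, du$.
$- \frac{\pi}{6912}$

Begin with the known result
$$J(a) = \int_{0}^{\infty} - \frac{6}{a^{2} + u^{2}} \, du = - \frac{3 \pi}{a}.$$

Differentiating under the integral sign with respect to $a$,
$$\frac{dJ}{da} = \int_{0}^{\infty} \frac{12 a}{\left(a^{2} + u^{2}\right)^{2}} \, du = \frac{3 \pi}{a^{2}},$$
so $\int_{0}^{\infty} - \frac{6}{\left(a^{2} + u^{2}\right)^{2}} \, du = - \frac{3 \pi}{2 a^{3}}$.

Repeating — each differentiation of $1/(u^2+a^2)^j$ produces $-2ja/(u^2+a^2)^{j+1}$ — and dividing through by $-2ja$ at each step yields, after $2$ differentiations in total,
$$\int_{0}^{\infty} - \frac{6}{\left(a^{2} + u^{2}\right)^{3}} \, du = - \frac{9 \pi}{8 a^{5}}.$$

Setting $a = 6$:
$$I = - \frac{\pi}{6912}.$$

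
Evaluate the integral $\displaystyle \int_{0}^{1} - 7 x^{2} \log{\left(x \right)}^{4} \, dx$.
$- \frac{56}{81}$

Start from the elementary integral
$$J(a) = \int_{0}^{1} - 7 x^{a} \, dx = - \frac{7}{a + 1}.$$

Differentiating under the integral sign brings down a factor of $\ln x$:
$$\frac{dJ}{da} = \int_{0}^{1} - 7 x^{a} \log{\left(x \right)} \, dx = \frac{7}{\left(a + 1\right)^{2}}.$$

Repeating $4$ times in total — each differentiation brings down another $\ln x$ — gives
$$\frac{d^{4}J}{da^{4}} = \int_{0}^{1} - 7 x^{a} \log{\left(x \right)}^{4} \, dx = - \frac{168}{\left(a + 1\right)^{5}},$$
and the integrand here is exactly the target integrand, so $I = - \frac{168}{\left(a + 1\right)^{5}}$.

Setting $a = 2$:
$$I = - \frac{56}{81}.$$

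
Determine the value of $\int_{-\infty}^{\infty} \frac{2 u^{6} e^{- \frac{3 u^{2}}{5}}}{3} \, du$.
$\frac{625 \sqrt{15} \sqrt{\pi}}{324}$

Start from the elementary integral
$$J(a) = \int_{-\infty}^{\infty} \frac{2 e^{- a u^{2}}}{3} \, du = \frac{2 \sqrt{\pi}}{3 \sqrt{a}}.$$

Differentiating under the integral sign brings down a factor of $(-u^2)$:
$$\frac{dJ}{da} = \int_{-\infty}^{\infty} - \frac{2 u^{2} e^{- a u^{2}}}{3} \, du = - \frac{\sqrt{\pi}}{3 a^{\frac{3}{2}}}.$$

Repeating $3$ times in total — each differentiation brings down another $(-u^2)$ — gives
$$\frac{d^{3}J}{da^{3}} = \int_{-\infty}^{\infty} - \frac{2 u^{6} e^{- a u^{2}}}{3} \, du = - \frac{5 \sqrt{\pi}}{4 a^{\frac{7}{2}}},$$
and the integrand here is $(-1)^{3}$ times the target integrand, so $I = (-1)^{3}\,\frac{d^{3}J}{da^{3}} = \frac{5 \sqrt{\pi}}{4 a^{\frac{7}{2}}}$.

Setting $a = \frac{3}{5}$:
$$I = \frac{625 \sqrt{15} \sqrt{\pi}}{324}.$$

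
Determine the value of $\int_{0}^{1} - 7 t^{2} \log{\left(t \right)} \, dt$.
$\frac{7}{9}$

Consider the simpler parametrised integral
$$J(a) = \int_{0}^{1} - 7 t^{a} \, dt = - \frac{7}{a + 1}.$$

Differentiating under the integral sign brings down a factor of $\ln t$:
$$\frac{dJ}{da} = \int_{0}^{1} - 7 t^{a} \log{\left(t \right)} \, dt = \frac{7}{\left(a + 1\right)^{2}}.$$

The integral on the left is $I$, so $I = \frac{7}{\left(a + 1\right)^{2}}$.

Setting $a = 2$:
$$I = \frac{7}{9}.$$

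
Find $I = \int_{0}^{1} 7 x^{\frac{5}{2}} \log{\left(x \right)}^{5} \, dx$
$- \frac{7680}{16807}$

Consider the simpler parametrised integral
$$J(a) = \int_{0}^{1} 7 x^{a} \, dx = \frac{7}{a + 1}.$$

Differentiating under the integral sign brings down a factor of $\ln x$:
$$\frac{dJ}{da} = \int_{0}^{1} 7 x^{a} \log{\left(x \right)} \, dx = - \frac{7}{\left(a + 1\right)^{2}}.$$

Repeating $5$ times in total — each differentiation brings down another $\ln x$ — gives
$$\frac{d^{5}J}{da^{5}} = \int_{0}^{1} 7 x^{a} \log{\left(x \right)}^{5} \, dx = - \frac{840}{\left(a + 1\right)^{6}},$$
and the integrand here is exactly the target integrand, so $I = - \frac{840}{\left(a + 1\right)^{6}}$.

Setting $a = \frac{5}{2}$:
$$I = - \frac{7680}{16807}.$$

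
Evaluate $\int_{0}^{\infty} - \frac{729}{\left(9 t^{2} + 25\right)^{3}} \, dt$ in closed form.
$- \frac{729 \pi}{50000}$

Start from the standard arctangent integral
$$J(a) = \int_{0}^{\infty} - \frac{1}{a^{2} + t^{2}} \, dt = - \frac{\pi}{2 a}.$$

Differentiating under the integral sign with respect to $a$,
$$\frac{dJ}{da} = \int_{0}^{\infty} \frac{2 a}{\left(a^{2} + t^{2}\right)^{2}} \, dt = \frac{\pi}{2 a^{2}},$$
so $\int_{0}^{\infty} - \frac{1}{\left(a^{2} + t^{2}\right)^{2}} \, dt = - \frac{\pi}{4 a^{3}}$.

Repeating — each differentiation of $1/(t^2+a^2)^j$ produces $-2ja/(t^2+a^2)^{j+1}$ — and dividing through by $-2ja$ at each step yields, after $2$ differentiations in total,
$$\int_{0}^{\infty} - \frac{1}{\left(a^{2} + t^{2}\right)^{3}} \, dt = - \frac{3 \pi}{16 a^{5}}.$$

Setting $a = \frac{5}{3}$:
$$I = - \frac{729 \pi}{50000}.$$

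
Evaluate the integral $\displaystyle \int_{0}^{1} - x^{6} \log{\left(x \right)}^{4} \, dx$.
$- \frac{24}{16807}$

Begin with the known integral
$$J(a) = \int_{0}^{1} - x^{a} \, dx = - \frac{1}{a + 1}.$$

Differentiating under the integral sign brings down a factor of $\ln x$:
$$\frac{dJ}{da} = \int_{0}^{1} - x^{a} \log{\left(x \right)} \, dx = \frac{1}{\left(a + 1\right)^{2}}.$$

Repeating $4$ times in total — each differentiation brings down another $\ln x$ — gives
$$\frac{d^{4}J}{da^{4}} = \int_{0}^{1} - x^{a} \log{\left(x \right)}^{4} \, dx = - \frac{24}{\left(a + 1\right)^{5}},$$
and the integrand here is exactly the target integrand, so $I = - \frac{24}{\left(a + 1\right)^{5}}$.

Setting $a = 6$:
$$I = - \frac{24}{16807}.$$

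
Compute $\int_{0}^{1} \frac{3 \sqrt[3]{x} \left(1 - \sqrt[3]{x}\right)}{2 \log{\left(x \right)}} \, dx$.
$- \frac{3 \log{\left(5 \right)}}{2} + 3 \log{\left(2 \right)}$

Consider the one-parameter family: let $I(a) = \int_{0}^{1} \frac{3 \left(\sqrt[3]{x} - x^{a}\right)}{2 \log{\left(x \right)}} \, dx$.

Since $\dfrac{\partial}{\partial a}\,x^{a} = x^{a} \ln x$, the $\ln x$ in the denominator cancels and
$$\frac{dI}{da} = \int_{0}^{1} - \frac{3}{2} x^{a} \, dx = - \frac{3}{2} \left[\frac{x^{a+1}}{a+1}\right]_0^1 = - \frac{3}{2 a + 2}.$$

Integrating with respect to $a$ gives $I(a) = - \log{\left(\frac{3 \sqrt{3} \left(a + 1\right)^{\frac{3}{2}}}{8} \right)} + C$.

At $a = \frac{1}{3}$ the integrand is identically $0$, so $I(\frac{1}{3}) = 0$. The closed form gives $0$, hence $C = 0$.

Setting $a = \frac{2}{3}$:
$$I = - \frac{3 \log{\left(5 \right)}}{2} + 3 \log{\left(2 \right)}.$$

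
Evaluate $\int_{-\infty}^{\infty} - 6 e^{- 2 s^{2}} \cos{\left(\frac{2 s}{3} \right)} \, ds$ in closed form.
$- \frac{3 \sqrt{2} \sqrt{\pi}}{e^{\frac{1}{18}}}$

Let $b$ denote the cosine frequency and define $I(b) = \int_{-\infty}^{\infty} - 6 e^{- 2 s^{2}} \cos{\left(b s \right)} \, ds$.

Differentiating under the integral sign,
$$I'(b) = \int_{-\infty}^{\infty} 6 s e^{- 2 s^{2}} \sin{\left(b s \right)} \, ds.$$

Integrate $\int_{-\infty}^{\infty} s \sin(b s)\, e^{- 2 s^{2}}\, ds$ by parts with $u = \sin(b s)$ and $dv = s\, e^{- 2 s^{2}}\, ds$, giving $v = - \frac{e^{- 2 s^{2}}}{4}$. The boundary term vanishes and
$$\int_{-\infty}^{\infty} s \sin(b s)\, e^{- 2 s^{2}}\, ds = \frac{b}{4} \int_{-\infty}^{\infty} \cos(b s)\, e^{- 2 s^{2}}\, ds,$$
so $I'(b) = - \frac{b}{4}\, I(b)$.

This is a separable first-order ODE; solving with the initial condition $I(0) = \int_{-\infty}^{\infty} - 6 e^{- 2 s^{2}}\,ds = - 3 \sqrt{2} \sqrt{\pi}$ gives
$$I(b) = - 3 \sqrt{2} \sqrt{\pi} e^{- \frac{b^{2}}{8}}.$$

Setting $b = \frac{2}{3}$:
$$I = - \frac{3 \sqrt{2} \sqrt{\pi}}{e^{\frac{1}{18}}}.$$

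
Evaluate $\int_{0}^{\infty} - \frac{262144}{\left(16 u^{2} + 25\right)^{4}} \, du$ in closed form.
$- \frac{2048 \pi}{15625}$

Start from the standard arctangent integral
$$J(a) = \int_{0}^{\infty} - \frac{4}{a^{2} + u^{2}} \, du = - \frac{2 \pi}{a}.$$

Differentiating under the integral sign with respect to $a$,
$$\frac{dJ}{da} = \int_{0}^{\infty} \frac{8 a}{\left(a^{2} + u^{2}\right)^{2}} \, du = \frac{2 \pi}{a^{2}},$$
so $\int_{0}^{\infty} - \frac{4}{\left(a^{2} + u^{2}\right)^{2}} \, du = - \frac{\pi}{a^{3}}$.

Repeating — each differentiation of $1/(u^2+a^2)^j$ produces $-2ja/(u^2+a^2)^{j+1}$ — and dividing through by $-2ja$ at each step yields, after $3$ differentiations in total,
$$\int_{0}^{\infty} - \frac{4}{\left(a^{2} + u^{2}\right)^{4}} \, du = - \frac{5 \pi}{8 a^{7}}.$$

Setting $a = \frac{5}{4}$:
$$I = - \frac{2048 \pi}{15625}.$$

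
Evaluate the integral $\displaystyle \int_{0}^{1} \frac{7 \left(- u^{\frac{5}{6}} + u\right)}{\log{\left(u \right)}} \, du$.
$\log{\left(\frac{35831808}{19487171} \right)}$

Introduce a parameter $a$ in the exponent: let $I(a) = \int_{0}^{1} \frac{7 \left(u - u^{a}\right)}{\log{\left(u \right)}} \, du$.

Since $\dfrac{\partial}{\partial a}\,u^{a} = u^{a} \ln u$, the $\ln u$ in the denominator cancels and
$$\frac{dI}{da} = \int_{0}^{1} -7 u^{a} \, du = -7 \left[\frac{u^{a+1}}{a+1}\right]_0^1 = - \frac{7}{a + 1}.$$

Integrating with respect to $a$ gives $I(a) = \log{\left(\frac{128}{\left(a + 1\right)^{7}} \right)} + C$.

At $a = 1$ the integrand is identically $0$, so $I(1) = 0$. The closed form gives $0$, hence $C = 0$.

Setting $a = \frac{5}{6}$:
$$I = \log{\left(\frac{35831808}{19487171} \right)}.$$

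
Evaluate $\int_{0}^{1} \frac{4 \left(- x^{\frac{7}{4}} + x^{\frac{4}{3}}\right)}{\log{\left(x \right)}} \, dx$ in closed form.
$- \log{\left(\frac{1185921}{614656} \right)}$

Replace the exponent $\frac{7}{4}$ by a parameter $a$: let $I(a) = \int_{0}^{1} \frac{4 \left(x^{\frac{4}{3}} - x^{a}\right)}{\log{\left(x \right)}} \, dx$.

Since $\dfrac{\partial}{\partial a}\,x^{a} = x^{a} \ln x$, the $\ln x$ in the denominator cancels and
$$\frac{dI}{da} = \int_{0}^{1} -4 x^{a} \, dx = -4 \left[\frac{x^{a+1}}{a+1}\right]_0^1 = - \frac{4}{a + 1}.$$

Integrating with respect to $a$ gives $I(a) = - \log{\left(\frac{81 \left(a + 1\right)^{4}}{2401} \right)} + C$.

At $a = \frac{4}{3}$ the integrand is identically $0$, so $I(\frac{4}{3}) = 0$. The closed form gives $0$, hence $C = 0$.

Setting $a = \frac{7}{4}$:
$$I = - \log{\left(\frac{1185921}{614656} \right)}.$$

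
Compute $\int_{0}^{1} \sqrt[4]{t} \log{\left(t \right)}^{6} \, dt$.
$\frac{2359296}{15625}$

Consider the simpler parametrised integral
$$J(a) = \int_{0}^{1} t^{a} \, dt = \frac{1}{a + 1}.$$

Differentiating under the integral sign brings down a factor of $\ln t$:
$$\frac{dJ}{da} = \int_{0}^{1} t^{a} \log{\left(t \right)} \, dt = - \frac{1}{\left(a + 1\right)^{2}}.$$

Repeating $6$ times in total — each differentiation brings down another $\ln t$ — gives
$$\frac{d^{6}J}{da^{6}} = \int_{0}^{1} t^{a} \log{\left(t \right)}^{6} \, dt = \frac{720}{\left(a + 1\right)^{7}},$$
and the integrand here is exactly the target integrand, so $I = \frac{720}{\left(a + 1\right)^{7}}$.

Setting $a = \frac{1}{4}$:
$$I = \frac{2359296}{15625}.$$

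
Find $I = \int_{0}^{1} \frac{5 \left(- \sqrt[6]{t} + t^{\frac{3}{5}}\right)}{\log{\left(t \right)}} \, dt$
$- \log{\left(\frac{52521875}{254803968} \right)}$

Consider the one-parameter family: let $I(a) = \int_{0}^{1} \frac{5 \left(t^{\frac{3}{5}} - t^{a}\right)}{\log{\left(t \right)}} \, dt$.

Since $\dfrac{\partial}{\partial a}\,t^{a} = t^{a} \ln t$, the $\ln t$ in the denominator cancels and
$$\frac{dI}{da} = \int_{0}^{1} -5 t^{a} \, dt = -5 \left[\frac{t^{a+1}}{a+1}\right]_0^1 = - \frac{5}{a + 1}.$$

Integrating with respect to $a$ gives $I(a) = - \log{\left(\frac{3125 \left(a + 1\right)^{5}}{32768} \right)} + C$.

At $a = \frac{3}{5}$ the integrand is identically $0$, so $I(\frac{3}{5}) = 0$. The closed form gives $0$, hence $C = 0$.

Setting $a = \frac{1}{6}$:
$$I = - \log{\left(\frac{52521875}{254803968} \right)}.$$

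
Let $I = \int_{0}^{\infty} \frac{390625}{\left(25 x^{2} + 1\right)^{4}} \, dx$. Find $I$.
$\frac{390625 \pi}{32}$

Recall the elementary integral
$$J(a) = \int_{0}^{\infty} \frac{1}{a^{2} + x^{2}} \, dx = \frac{\pi}{2 a}.$$

Differentiating under the integral sign with respect to $a$,
$$\frac{dJ}{da} = \int_{0}^{\infty} - \frac{2 a}{\left(a^{2} + x^{2}\right)^{2}} \, dx = - \frac{\pi}{2 a^{2}},$$
so $\int_{0}^{\infty} \frac{1}{\left(a^{2} + x^{2}\right)^{2}} \, dx = \frac{\pi}{4 a^{3}}$.

Repeating — each differentiation of $1/(x^2+a^2)^j$ produces $-2ja/(x^2+a^2)^{j+1}$ — and dividing through by $-2ja$ at each step yields, after $3$ differentiations in total,
$$\int_{0}^{\infty} \frac{1}{\left(a^{2} + x^{2}\right)^{4}} \, dx = \frac{5 \pi}{32 a^{7}}.$$

Setting $a = \frac{1}{5}$:
$$I = \frac{390625 \pi}{32}.$$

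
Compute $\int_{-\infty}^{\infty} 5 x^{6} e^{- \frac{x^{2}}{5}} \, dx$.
$\frac{9375 \sqrt{5} \sqrt{\pi}}{8}$

Start from the elementary integral
$$J(a) = \int_{-\infty}^{\infty} 5 e^{- a x^{2}} \, dx = \frac{5 \sqrt{\pi}}{\sqrt{a}}.$$

Differentiating under the integral sign brings down a factor of $(-x^2)$:
$$\frac{dJ}{da} = \int_{-\infty}^{\infty} - 5 x^{2} e^{- a x^{2}} \, dx = - \frac{5 \sqrt{\pi}}{2 a^{\frac{3}{2}}}.$$

Repeating $3$ times in total — each differentiation brings down another $(-x^2)$ — gives
$$\frac{d^{3}J}{da^{3}} = \int_{-\infty}^{\infty} - 5 x^{6} e^{- a x^{2}} \, dx = - \frac{75 \sqrt{\pi}}{8 a^{\frac{7}{2}}},$$
and the integrand here is $(-1)^{3}$ times the target integrand, so $I = (-1)^{3}\,\frac{d^{3}J}{da^{3}} = \frac{75 \sqrt{\pi}}{8 a^{\frac{7}{2}}}$.

Setting $a = \frac{1}{5}$:
$$I = \frac{9375 \sqrt{5} \sqrt{\pi}}{8}.$$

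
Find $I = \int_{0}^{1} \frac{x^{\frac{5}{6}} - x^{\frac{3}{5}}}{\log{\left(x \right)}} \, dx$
$\log{\left(\frac{55}{48} \right)}$

Consider the one-parameter family: let $I(a) = \int_{0}^{1} \frac{- x^{\frac{3}{5}} + x^{a}}{\log{\left(x \right)}} \, dx$.

Since $\dfrac{\partial}{\partial a}\,x^{a} = x^{a} \ln x$, the $\ln x$ in the denominator cancels and
$$\frac{dI}{da} = \int_{0}^{1} x^{a} \, dx = \left[\frac{x^{a+1}}{a+1}\right]_0^1 = \frac{1}{a + 1}.$$

Integrating with respect to $a$ gives $I(a) = \log{\left(\frac{5 a}{8} + \frac{5}{8} \right)} + C$.

At $a = \frac{3}{5}$ the integrand is identically $0$, so $I(\frac{3}{5}) = 0$. The closed form gives $0$, hence $C = 0$.

Setting $a = \frac{5}{6}$:
$$I = \log{\left(\frac{55}{48} \right)}.$$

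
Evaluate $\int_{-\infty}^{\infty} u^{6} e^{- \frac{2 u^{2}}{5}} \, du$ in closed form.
$\frac{1875 \sqrt{10} \sqrt{\pi}}{128}$

Start from the elementary integral
$$J(a) = \int_{-\infty}^{\infty} e^{- a u^{2}} \, du = \frac{\sqrt{\pi}}{\sqrt{a}}.$$

Differentiating under the integral sign brings down a factor of $(-u^2)$:
$$\frac{dJ}{da} = \int_{-\infty}^{\infty} - u^{2} e^{- a u^{2}} \, du = - \frac{\sqrt{\pi}}{2 a^{\frac{3}{2}}}.$$

Repeating $3$ times in total — each differentiation brings down another $(-u^2)$ — gives
$$\frac{d^{3}J}{da^{3}} = \int_{-\infty}^{\infty} - u^{6} e^{- a u^{2}} \, du = - \frac{15 \sqrt{\pi}}{8 a^{\frac{7}{2}}},$$
and the integrand here is $(-1)^{3}$ times the target integrand, so $I = (-1)^{3}\,\frac{d^{3}J}{da^{3}} = \frac{15 \sqrt{\pi}}{8 a^{\frac{7}{2}}}$.

Setting $a = \frac{2}{5}$:
$$I = \frac{1875 \sqrt{10} \sqrt{\pi}}{128}.$$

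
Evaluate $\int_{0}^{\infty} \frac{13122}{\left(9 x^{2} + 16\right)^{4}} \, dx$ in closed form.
$\frac{10935 \pi}{262144}$

Recall the elementary integral
$$J(a) = \int_{0}^{\infty} \frac{2}{a^{2} + x^{2}} \, dx = \frac{\pi}{a}.$$

Differentiating under the integral sign with respect to $a$,
$$\frac{dJ}{da} = \int_{0}^{\infty} - \frac{4 a}{\left(a^{2} + x^{2}\right)^{2}} \, dx = - \frac{\pi}{a^{2}},$$
so $\int_{0}^{\infty} \frac{2}{\left(a^{2} + x^{2}\right)^{2}} \, dx = \frac{\pi}{2 a^{3}}$.

Repeating — each differentiation of $1/(x^2+a^2)^j$ produces $-2ja/(x^2+a^2)^{j+1}$ — and dividing through by $-2ja$ at each step yields, after $3$ differentiations in total,
$$\int_{0}^{\infty} \frac{2}{\left(a^{2} + x^{2}\right)^{4}} \, dx = \frac{5 \pi}{16 a^{7}}.$$

Setting $a = \frac{4}{3}$:
$$I = \frac{10935 \pi}{262144}.$$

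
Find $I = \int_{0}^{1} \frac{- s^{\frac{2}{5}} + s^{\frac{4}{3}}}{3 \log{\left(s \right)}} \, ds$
$- \frac{\log{\left(3 \right)}}{3} + \frac{\log{\left(5 \right)}}{3}$

Replace the exponent $\frac{2}{5}$ by a parameter $a$: let $I(a) = \int_{0}^{1} \frac{s^{\frac{4}{3}} - s^{a}}{3 \log{\left(s \right)}} \, ds$.

Since $\dfrac{\partial}{\partial a}\,s^{a} = s^{a} \ln s$, the $\ln s$ in the denominator cancels and
$$\frac{dI}{da} = \int_{0}^{1} - \frac{1}{3} s^{a} \, ds = - \frac{1}{3} \left[\frac{s^{a+1}}{a+1}\right]_0^1 = - \frac{1}{3 a + 3}.$$

Integrating with respect to $a$ gives $I(a) = - \frac{\log{\left(a + 1 \right)}}{3} - \frac{\log{\left(3 \right)}}{3} + \frac{\log{\left(7 \right)}}{3} + C$.

At $a = \frac{4}{3}$ the integrand is identically $0$, so $I(\frac{4}{3}) = 0$. The closed form gives $0$, hence $C = 0$.

Setting $a = \frac{2}{5}$:
$$I = - \frac{\log{\left(3 \right)}}{3} + \frac{\log{\left(5 \right)}}{3}.$$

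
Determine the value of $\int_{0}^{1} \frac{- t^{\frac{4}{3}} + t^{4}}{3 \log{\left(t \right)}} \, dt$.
$- \frac{\log{\left(7 \right)}}{3} + \frac{\log{\left(15 \right)}}{3}$

Introduce a parameter $a$ in the exponent: let $I(a) = \int_{0}^{1} \frac{t^{4} - t^{a}}{3 \log{\left(t \right)}} \, dt$.

Since $\dfrac{\partial}{\partial a}\,t^{a} = t^{a} \ln t$, the $\ln t$ in the denominator cancels and
$$\frac{dI}{da} = \int_{0}^{1} - \frac{1}{3} t^{a} \, dt = - \frac{1}{3} \left[\frac{t^{a+1}}{a+1}\right]_0^1 = - \frac{1}{3 a + 3}.$$

Integrating with respect to $a$ gives $I(a) = - \frac{\log{\left(a + 1 \right)}}{3} + \frac{\log{\left(5 \right)}}{3} + C$.

At $a = 4$ the integrand is identically $0$, so $I(4) = 0$. The closed form gives $0$, hence $C = 0$.

Setting $a = \frac{4}{3}$:
$$I = - \frac{\log{\left(7 \right)}}{3} + \frac{\log{\left(15 \right)}}{3}.$$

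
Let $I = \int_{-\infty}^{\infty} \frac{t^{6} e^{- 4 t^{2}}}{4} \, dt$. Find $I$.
$\frac{15 \sqrt{\pi}}{4096}$

Begin with the known integral
$$J(a) = \int_{-\infty}^{\infty} \frac{e^{- a t^{2}}}{4} \, dt = \frac{\sqrt{\pi}}{4 \sqrt{a}}.$$

Differentiating under the integral sign brings down a factor of $(-t^2)$:
$$\frac{dJ}{da} = \int_{-\infty}^{\infty} - \frac{t^{2} e^{- a t^{2}}}{4} \, dt = - \frac{\sqrt{\pi}}{8 a^{\frac{3}{2}}}.$$

Repeating $3$ times in total — each differentiation brings down another $(-t^2)$ — gives
$$\frac{d^{3}J}{da^{3}} = \int_{-\infty}^{\infty} - \frac{t^{6} e^{- a t^{2}}}{4} \, dt = - \frac{15 \sqrt{\pi}}{32 a^{\frac{7}{2}}},$$
and the integrand here is $(-1)^{3}$ times the target integrand, so $I = (-1)^{3}\,\frac{d^{3}J}{da^{3}} = \frac{15 \sqrt{\pi}}{32 a^{\frac{7}{2}}}$.

Setting $a = 4$:
$$I = \frac{15 \sqrt{\pi}}{4096}.$$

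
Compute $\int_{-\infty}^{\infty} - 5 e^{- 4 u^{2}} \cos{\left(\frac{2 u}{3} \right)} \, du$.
$- \frac{5 \sqrt{\pi}}{2 e^{\frac{1}{36}}}$

Treat the cosine frequency as a parameter and define $I(b) = \int_{-\infty}^{\infty} - 5 e^{- 4 u^{2}} \cos{\left(b u \right)} \, du$.

Differentiating under the integral sign,
$$I'(b) = \int_{-\infty}^{\infty} 5 u e^{- 4 u^{2}} \sin{\left(b u \right)} \, du.$$

Integrate $\int_{-\infty}^{\infty} u \sin(b u)\, e^{- 4 u^{2}}\, du$ by parts with $w = \sin(b u)$ and $dv = u\, e^{- 4 u^{2}}\, du$, giving $v = - \frac{e^{- 4 u^{2}}}{8}$. The boundary term vanishes and
$$\int_{-\infty}^{\infty} u \sin(b u)\, e^{- 4 u^{2}}\, du = \frac{b}{8} \int_{-\infty}^{\infty} \cos(b u)\, e^{- 4 u^{2}}\, du,$$
so $I'(b) = - \frac{b}{8}\, I(b)$.

This is a separable first-order ODE; solving with the initial condition $I(0) = \int_{-\infty}^{\infty} - 5 e^{- 4 u^{2}}\,du = - \frac{5 \sqrt{\pi}}{2}$ gives
$$I(b) = - \frac{5 \sqrt{\pi} e^{- \frac{b^{2}}{16}}}{2}.$$

Setting $b = \frac{2}{3}$:
$$I = - \frac{5 \sqrt{\pi}}{2 e^{\frac{1}{36}}}.$$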